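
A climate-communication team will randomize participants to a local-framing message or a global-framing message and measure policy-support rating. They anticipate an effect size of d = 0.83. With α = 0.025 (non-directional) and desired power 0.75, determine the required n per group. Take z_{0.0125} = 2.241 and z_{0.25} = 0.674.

n = 25 per group

For two independent groups with equal n: n = 2·((z_{α/2} + z_β) / d)².
z_{α/2} + z_β = 2.241 + 0.674 = 2.915.
n = 2 × (2.915 / 0.83)² = 2 × 3.512² = 2 × 12.33 = 24.7.
Round up to the next whole participant.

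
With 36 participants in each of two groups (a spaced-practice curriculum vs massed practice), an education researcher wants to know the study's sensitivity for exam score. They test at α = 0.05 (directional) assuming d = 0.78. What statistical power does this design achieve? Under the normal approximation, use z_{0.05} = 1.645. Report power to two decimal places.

power ≈ 0.95

For two equal groups, power = Φ(d·√(n/2) − z_{α}).
d·√(n/2) = 0.78 × √(36/2) = 0.78 × 4.243 = 3.309.
z_β = 3.309 − 1.645 = 1.664.
Power = Φ(1.664) = 0.952.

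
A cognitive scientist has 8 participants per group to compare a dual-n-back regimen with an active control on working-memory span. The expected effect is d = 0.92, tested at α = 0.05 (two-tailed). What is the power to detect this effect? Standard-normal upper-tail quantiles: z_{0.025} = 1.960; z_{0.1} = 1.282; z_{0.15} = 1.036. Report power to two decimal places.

For two equal groups, power = Φ(d·√(n/2) − z_{α/2}).
d·√(n/2) = 0.92 × √(8/2) = 0.92 × 2.000 = 1.840.
z_β = 1.840 − 1.960 = -0.120.
Power = Φ(-0.120) = 0.452.

power ≈ 0.45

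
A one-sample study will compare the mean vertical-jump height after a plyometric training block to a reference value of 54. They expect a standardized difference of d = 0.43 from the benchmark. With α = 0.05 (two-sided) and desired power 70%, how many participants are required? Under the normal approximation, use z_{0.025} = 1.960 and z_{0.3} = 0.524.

n = 34

For a one-sample test: n = ((z_{α/2} + z_β) / d)².
z_{α/2} + z_β = 1.960 + 0.524 = 2.484.
n = (2.484 / 0.43)² = 5.777² = 33.37.
Round up.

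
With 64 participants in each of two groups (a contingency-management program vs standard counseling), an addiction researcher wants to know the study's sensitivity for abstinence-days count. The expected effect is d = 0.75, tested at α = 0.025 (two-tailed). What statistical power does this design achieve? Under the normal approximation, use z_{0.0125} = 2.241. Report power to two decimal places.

power ≈ 0.98

For two equal groups, power = Φ(d·√(n/2) − z_{α/2}).
d·√(n/2) = 0.75 × √(64/2) = 0.75 × 5.657 = 4.243.
z_β = 4.243 − 2.241 = 2.002.
Power = Φ(2.002) = 0.977.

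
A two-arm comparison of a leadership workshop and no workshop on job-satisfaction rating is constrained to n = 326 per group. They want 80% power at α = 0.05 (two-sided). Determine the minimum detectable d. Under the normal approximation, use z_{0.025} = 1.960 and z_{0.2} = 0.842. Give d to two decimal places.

d_min ≈ 0.22

For two independent groups of n = 326 each: d_min = (z_{α/2} + z_β)·√(2/n).
z-sum = 1.960 + 0.842 = 2.802.
d_min = 2.802 × √(2/326) = 2.802 × 0.0783 = 0.219.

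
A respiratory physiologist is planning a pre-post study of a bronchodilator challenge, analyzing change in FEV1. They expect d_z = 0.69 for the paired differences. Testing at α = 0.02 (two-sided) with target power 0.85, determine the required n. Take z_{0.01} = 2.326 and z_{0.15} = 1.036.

For a paired (one-sample on differences) test: n = ((z_{α/2} + z_β) / d)².
z_{α/2} + z_β = 2.326 + 1.036 = 3.362.
n = (3.362 / 0.69)² = 4.872² = 23.74.
Round up.

n = 24 pairs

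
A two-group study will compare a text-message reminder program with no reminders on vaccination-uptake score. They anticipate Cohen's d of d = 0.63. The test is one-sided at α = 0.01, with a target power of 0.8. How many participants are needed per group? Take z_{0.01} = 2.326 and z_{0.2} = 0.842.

n = 51 per group

For two independent groups with equal n: n = 2·((z_{α} + z_β) / d)².
z_{α} + z_β = 2.326 + 0.842 = 3.168.
n = 2 × (3.168 / 0.63)² = 2 × 5.029² = 2 × 25.29 = 50.6.
Round up to the next whole participant.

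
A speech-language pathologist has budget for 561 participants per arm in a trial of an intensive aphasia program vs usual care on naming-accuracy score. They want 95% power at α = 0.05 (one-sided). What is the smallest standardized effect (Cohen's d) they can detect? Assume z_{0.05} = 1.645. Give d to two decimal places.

d_min ≈ 0.20

For two independent groups of n = 561 each: d_min = (z_{α} + z_β)·√(2/n).
z-sum = 1.645 + 1.645 = 3.290.
d_min = 3.290 × √(2/561) = 3.290 × 0.0597 = 0.196.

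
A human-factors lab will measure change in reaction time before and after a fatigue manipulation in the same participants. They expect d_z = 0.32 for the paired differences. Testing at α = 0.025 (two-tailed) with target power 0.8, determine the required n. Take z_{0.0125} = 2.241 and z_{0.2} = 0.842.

n = 93 pairs

For a paired (one-sample on differences) test: n = ((z_{α/2} + z_β) / d)².
z_{α/2} + z_β = 2.241 + 0.842 = 3.083.
n = (3.083 / 0.32)² = 9.634² = 92.82.
Round up.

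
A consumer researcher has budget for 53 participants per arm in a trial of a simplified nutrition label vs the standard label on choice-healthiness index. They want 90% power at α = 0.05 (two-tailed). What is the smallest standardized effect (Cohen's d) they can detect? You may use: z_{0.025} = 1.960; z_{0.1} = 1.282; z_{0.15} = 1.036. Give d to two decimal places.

d_min ≈ 0.63

For two independent groups of n = 53 each: d_min = (z_{α/2} + z_β)·√(2/n).
z-sum = 1.960 + 1.282 = 3.242.
d_min = 3.242 × √(2/53) = 3.242 × 0.1943 = 0.630.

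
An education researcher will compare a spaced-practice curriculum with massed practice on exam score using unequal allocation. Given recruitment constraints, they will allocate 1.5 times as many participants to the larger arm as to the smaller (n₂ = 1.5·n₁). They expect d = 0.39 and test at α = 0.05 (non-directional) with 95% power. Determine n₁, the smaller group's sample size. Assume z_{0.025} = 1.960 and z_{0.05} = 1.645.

n₁ = 143

With allocation ratio k = n₂/n₁ = 1.5, Var(x̄₁−x̄₂) = σ²(1/n₁ + 1/(k·n₁)) = σ²·(k+1)/(k·n₁).
So n₁ = (1 + 1/k)·((z_{α/2} + z_β)/d)² = 1.667 × (3.605/0.39)².
n₁ = 1.667 × 85.44 = 142.4.
Round up: n₁ = 143, giving n₂ = ⌈1.5 × 143⌉ = ⌈214.5⌉ = 215.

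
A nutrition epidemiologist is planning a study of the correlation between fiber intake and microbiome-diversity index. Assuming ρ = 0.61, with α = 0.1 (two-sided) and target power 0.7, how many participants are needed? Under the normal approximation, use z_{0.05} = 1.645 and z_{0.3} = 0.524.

Fisher's z: C = ½·ln((1+r)/(1−r)) = ½·ln(4.1282) = 0.7089.
n = ((z_{α/2} + z_β)/C)² + 3.
(1.645 + 0.524) / 0.7089 = 2.169 / 0.7089 = 3.060.
n = 3.060² + 3 = 9.36 + 3 = 12.4.
Round up.

n = 13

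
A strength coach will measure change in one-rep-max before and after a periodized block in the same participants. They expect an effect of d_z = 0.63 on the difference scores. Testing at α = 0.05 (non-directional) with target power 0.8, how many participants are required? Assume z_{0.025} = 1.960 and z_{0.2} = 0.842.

n = 20 pairs

For a paired (one-sample on differences) test: n = ((z_{α/2} + z_β) / d)².
z_{α/2} + z_β = 1.960 + 0.842 = 2.802.
n = (2.802 / 0.63)² = 4.448² = 19.78.
Round up.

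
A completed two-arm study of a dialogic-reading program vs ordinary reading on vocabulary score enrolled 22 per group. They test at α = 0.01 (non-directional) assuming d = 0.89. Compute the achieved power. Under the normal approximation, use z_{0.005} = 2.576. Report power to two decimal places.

For two equal groups, power = Φ(d·√(n/2) − z_{α/2}).
d·√(n/2) = 0.89 × √(22/2) = 0.89 × 3.317 = 2.952.
z_β = 2.952 − 2.576 = 0.376.
Power = Φ(0.376) = 0.646.

power ≈ 0.65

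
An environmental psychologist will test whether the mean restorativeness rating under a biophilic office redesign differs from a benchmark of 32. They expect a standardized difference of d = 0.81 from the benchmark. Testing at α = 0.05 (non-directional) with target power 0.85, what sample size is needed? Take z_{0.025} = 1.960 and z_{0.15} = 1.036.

For a one-sample test: n = ((z_{α/2} + z_β) / d)².
z_{α/2} + z_β = 1.960 + 1.036 = 2.996.
n = (2.996 / 0.81)² = 3.699² = 13.68.
Round up.

n = 14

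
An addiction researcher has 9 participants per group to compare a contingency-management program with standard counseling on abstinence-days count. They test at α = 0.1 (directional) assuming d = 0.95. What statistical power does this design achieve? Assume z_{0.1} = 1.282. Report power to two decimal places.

power ≈ 0.77

For two equal groups, power = Φ(d·√(n/2) − z_{α}).
d·√(n/2) = 0.95 × √(9/2) = 0.95 × 2.121 = 2.015.
z_β = 2.015 − 1.282 = 0.733.
Power = Φ(0.733) = 0.768.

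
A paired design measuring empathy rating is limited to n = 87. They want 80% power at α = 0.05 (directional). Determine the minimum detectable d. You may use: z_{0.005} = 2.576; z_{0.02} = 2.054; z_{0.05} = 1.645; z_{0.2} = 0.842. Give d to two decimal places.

For a single sample (or paired design) of n = 87: d_min = (z_{α} + z_β)/√n.
z-sum = 1.645 + 0.842 = 2.487.
d_min = 2.487 / √87 = 2.487 / 9.327 = 0.267.

d_min ≈ 0.27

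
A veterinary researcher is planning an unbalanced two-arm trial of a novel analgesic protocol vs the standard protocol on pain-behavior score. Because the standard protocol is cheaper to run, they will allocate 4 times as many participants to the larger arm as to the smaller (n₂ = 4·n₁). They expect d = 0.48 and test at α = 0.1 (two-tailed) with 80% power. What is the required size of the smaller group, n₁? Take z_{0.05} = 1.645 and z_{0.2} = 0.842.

n₁ = 34

With allocation ratio k = n₂/n₁ = 4, Var(x̄₁−x̄₂) = σ²(1/n₁ + 1/(k·n₁)) = σ²·(k+1)/(k·n₁).
So n₁ = (1 + 1/k)·((z_{α/2} + z_β)/d)² = 1.250 × (2.487/0.48)².
n₁ = 1.250 × 26.85 = 33.6.
Round up: n₁ = 34, giving n₂ = 4 × 34 = 136.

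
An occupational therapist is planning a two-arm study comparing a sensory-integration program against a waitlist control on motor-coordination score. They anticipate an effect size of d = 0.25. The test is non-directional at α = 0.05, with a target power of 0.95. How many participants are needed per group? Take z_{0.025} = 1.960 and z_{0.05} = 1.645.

n = 416 per group

For two independent groups with equal n: n = 2·((z_{α/2} + z_β) / d)².
z_{α/2} + z_β = 1.960 + 1.645 = 3.605.
n = 2 × (3.605 / 0.25)² = 2 × 14.420² = 2 × 207.94 = 415.9.
Round up to the next whole participant.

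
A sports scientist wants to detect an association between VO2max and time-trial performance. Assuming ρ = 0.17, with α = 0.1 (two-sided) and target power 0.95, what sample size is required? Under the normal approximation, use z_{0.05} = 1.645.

n = 371

Fisher's z: C = ½·ln((1+r)/(1−r)) = ½·ln(1.4096) = 0.1717.
n = ((z_{α/2} + z_β)/C)² + 3.
(1.645 + 1.645) / 0.1717 = 3.290 / 0.1717 = 19.161.
n = 19.161² + 3 = 367.16 + 3 = 370.2.
Round up.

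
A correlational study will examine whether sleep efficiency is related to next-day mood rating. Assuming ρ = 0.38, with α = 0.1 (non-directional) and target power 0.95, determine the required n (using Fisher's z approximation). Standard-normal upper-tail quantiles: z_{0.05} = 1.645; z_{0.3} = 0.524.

Fisher's z: C = ½·ln((1+r)/(1−r)) = ½·ln(2.2258) = 0.4001.
n = ((z_{α/2} + z_β)/C)² + 3.
(1.645 + 1.645) / 0.4001 = 3.290 / 0.4001 = 8.223.
n = 8.223² + 3 = 67.62 + 3 = 70.6.
Round up.

n = 71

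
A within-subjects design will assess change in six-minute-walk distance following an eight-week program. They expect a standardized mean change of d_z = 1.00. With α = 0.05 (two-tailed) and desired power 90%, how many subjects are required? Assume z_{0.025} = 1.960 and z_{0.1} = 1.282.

n = 11 pairs

For a paired (one-sample on differences) test: n = ((z_{α/2} + z_β) / d)².
z_{α/2} + z_β = 1.960 + 1.282 = 3.242.
n = (3.242 / 1.00)² = 3.242² = 10.51.
Round up.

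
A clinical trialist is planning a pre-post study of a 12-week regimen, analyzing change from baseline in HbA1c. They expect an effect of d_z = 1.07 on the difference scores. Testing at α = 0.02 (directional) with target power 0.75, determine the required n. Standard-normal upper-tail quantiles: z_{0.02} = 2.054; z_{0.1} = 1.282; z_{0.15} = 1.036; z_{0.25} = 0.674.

n = 7 pairs

For a paired (one-sample on differences) test: n = ((z_{α} + z_β) / d)².
z_{α} + z_β = 2.054 + 0.674 = 2.728.
n = (2.728 / 1.07)² = 2.550² = 6.50.
Round up.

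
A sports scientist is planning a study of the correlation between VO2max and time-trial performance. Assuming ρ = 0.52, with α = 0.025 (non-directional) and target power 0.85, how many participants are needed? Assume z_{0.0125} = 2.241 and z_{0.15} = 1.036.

n = 36

Fisher's z: C = ½·ln((1+r)/(1−r)) = ½·ln(3.1667) = 0.5763.
n = ((z_{α/2} + z_β)/C)² + 3.
(2.241 + 1.036) / 0.5763 = 3.277 / 0.5763 = 5.686.
n = 5.686² + 3 = 32.33 + 3 = 35.3.
Round up.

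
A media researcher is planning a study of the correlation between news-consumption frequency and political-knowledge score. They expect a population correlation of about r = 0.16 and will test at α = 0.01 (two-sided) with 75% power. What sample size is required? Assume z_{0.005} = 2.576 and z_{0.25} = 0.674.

Fisher's z: C = ½·ln((1+r)/(1−r)) = ½·ln(1.3810) = 0.1614.
n = ((z_{α/2} + z_β)/C)² + 3.
(2.576 + 0.674) / 0.1614 = 3.250 / 0.1614 = 20.136.
n = 20.136² + 3 = 405.47 + 3 = 408.5.
Round up.

n = 409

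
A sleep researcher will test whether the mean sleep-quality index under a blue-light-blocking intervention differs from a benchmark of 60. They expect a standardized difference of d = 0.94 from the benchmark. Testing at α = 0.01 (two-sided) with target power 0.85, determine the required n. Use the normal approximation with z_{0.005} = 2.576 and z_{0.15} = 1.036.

For a one-sample test: n = ((z_{α/2} + z_β) / d)².
z_{α/2} + z_β = 2.576 + 1.036 = 3.612.
n = (3.612 / 0.94)² = 3.843² = 14.77.
Round up.

n = 15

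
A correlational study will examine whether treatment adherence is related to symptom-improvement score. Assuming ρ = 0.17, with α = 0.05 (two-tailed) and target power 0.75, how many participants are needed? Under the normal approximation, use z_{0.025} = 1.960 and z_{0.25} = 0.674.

Fisher's z: C = ½·ln((1+r)/(1−r)) = ½·ln(1.4096) = 0.1717.
n = ((z_{α/2} + z_β)/C)² + 3.
(1.960 + 0.674) / 0.1717 = 2.634 / 0.1717 = 15.341.
n = 15.341² + 3 = 235.34 + 3 = 238.3.
Round up.

n = 239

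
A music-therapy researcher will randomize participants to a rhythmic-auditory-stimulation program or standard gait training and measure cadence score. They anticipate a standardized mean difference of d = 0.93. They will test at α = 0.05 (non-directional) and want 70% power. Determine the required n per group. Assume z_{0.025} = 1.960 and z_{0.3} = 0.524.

For two independent groups with equal n: n = 2·((z_{α/2} + z_β) / d)².
z_{α/2} + z_β = 1.960 + 0.524 = 2.484.
n = 2 × (2.484 / 0.93)² = 2 × 2.671² = 2 × 7.13 = 14.3.
Round up to the next whole participant.

n = 15 per group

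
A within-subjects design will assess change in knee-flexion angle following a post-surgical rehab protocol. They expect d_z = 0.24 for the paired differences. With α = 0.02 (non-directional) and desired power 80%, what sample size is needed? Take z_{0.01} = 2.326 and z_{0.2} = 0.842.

n = 175 pairs

For a paired (one-sample on differences) test: n = ((z_{α/2} + z_β) / d)².
z_{α/2} + z_β = 2.326 + 0.842 = 3.168.
n = (3.168 / 0.24)² = 13.200² = 174.24.
Round up.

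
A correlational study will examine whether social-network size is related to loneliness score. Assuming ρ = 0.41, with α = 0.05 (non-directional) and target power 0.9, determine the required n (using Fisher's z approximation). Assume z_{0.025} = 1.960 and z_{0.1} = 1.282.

n = 59

Fisher's z: C = ½·ln((1+r)/(1−r)) = ½·ln(2.3898) = 0.4356.
n = ((z_{α/2} + z_β)/C)² + 3.
(1.960 + 1.282) / 0.4356 = 3.242 / 0.4356 = 7.443.
n = 7.443² + 3 = 55.39 + 3 = 58.4.
Round up.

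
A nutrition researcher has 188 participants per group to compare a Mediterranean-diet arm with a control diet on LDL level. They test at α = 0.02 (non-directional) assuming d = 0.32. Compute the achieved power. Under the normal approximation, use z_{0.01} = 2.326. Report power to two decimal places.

power ≈ 0.78

For two equal groups, power = Φ(d·√(n/2) − z_{α/2}).
d·√(n/2) = 0.32 × √(188/2) = 0.32 × 9.695 = 3.103.
z_β = 3.103 − 2.326 = 0.777.
Power = Φ(0.777) = 0.781.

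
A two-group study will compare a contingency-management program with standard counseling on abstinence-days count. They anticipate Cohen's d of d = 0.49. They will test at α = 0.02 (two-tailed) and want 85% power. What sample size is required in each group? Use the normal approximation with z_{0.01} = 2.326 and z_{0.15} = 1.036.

n = 95 per group

For two independent groups with equal n: n = 2·((z_{α/2} + z_β) / d)².
z_{α/2} + z_β = 2.326 + 1.036 = 3.362.
n = 2 × (3.362 / 0.49)² = 2 × 6.861² = 2 × 47.08 = 94.2.
Round up to the next whole participant.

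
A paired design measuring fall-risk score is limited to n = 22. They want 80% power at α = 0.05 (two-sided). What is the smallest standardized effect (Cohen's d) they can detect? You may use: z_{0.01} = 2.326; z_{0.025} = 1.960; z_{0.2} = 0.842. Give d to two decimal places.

d_min ≈ 0.60

For a single sample (or paired design) of n = 22: d_min = (z_{α/2} + z_β)/√n.
z-sum = 1.960 + 0.842 = 2.802.
d_min = 2.802 / √22 = 2.802 / 4.690 = 0.597.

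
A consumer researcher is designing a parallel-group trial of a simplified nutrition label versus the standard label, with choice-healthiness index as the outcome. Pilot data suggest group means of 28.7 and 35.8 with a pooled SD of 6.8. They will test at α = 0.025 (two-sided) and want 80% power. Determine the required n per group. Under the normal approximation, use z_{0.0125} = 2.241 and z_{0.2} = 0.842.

Cohen's d = |M₁ − M₂| / SD_pooled = |28.7 − 35.8| / 6.8 = 7.1 / 6.8 = 1.044.
For two independent groups with equal n: n = 2·((z_{α/2} + z_β) / d)².
z_{α/2} + z_β = 2.241 + 0.842 = 3.083.
n = 2 × (3.083 / 1.044)² = 2 × 2.953² = 2 × 8.72 = 17.4.
Round up to the next whole participant.

n = 18 per group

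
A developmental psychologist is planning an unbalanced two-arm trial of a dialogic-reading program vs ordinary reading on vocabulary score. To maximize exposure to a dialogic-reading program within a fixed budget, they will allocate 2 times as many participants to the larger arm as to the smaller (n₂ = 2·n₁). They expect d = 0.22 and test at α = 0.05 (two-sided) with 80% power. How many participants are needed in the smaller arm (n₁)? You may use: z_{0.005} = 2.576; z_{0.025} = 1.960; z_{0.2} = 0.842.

n₁ = 244

With allocation ratio k = n₂/n₁ = 2, Var(x̄₁−x̄₂) = σ²(1/n₁ + 1/(k·n₁)) = σ²·(k+1)/(k·n₁).
So n₁ = (1 + 1/k)·((z_{α/2} + z_β)/d)² = 1.500 × (2.802/0.22)².
n₁ = 1.500 × 162.21 = 243.3.
Round up: n₁ = 244, giving n₂ = 2 × 244 = 488.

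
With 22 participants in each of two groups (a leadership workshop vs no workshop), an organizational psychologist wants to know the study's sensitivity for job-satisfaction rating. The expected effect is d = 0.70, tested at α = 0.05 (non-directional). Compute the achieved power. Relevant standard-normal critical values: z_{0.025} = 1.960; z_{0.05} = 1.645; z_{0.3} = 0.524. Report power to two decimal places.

power ≈ 0.64

For two equal groups, power = Φ(d·√(n/2) − z_{α/2}).
d·√(n/2) = 0.70 × √(22/2) = 0.70 × 3.317 = 2.322.
z_β = 2.322 − 1.960 = 0.362.
Power = Φ(0.362) = 0.641.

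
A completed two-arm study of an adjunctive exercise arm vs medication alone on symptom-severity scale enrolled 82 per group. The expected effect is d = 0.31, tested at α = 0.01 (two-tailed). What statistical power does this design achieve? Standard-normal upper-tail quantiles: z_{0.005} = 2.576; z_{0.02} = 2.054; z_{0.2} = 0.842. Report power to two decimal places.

For two equal groups, power = Φ(d·√(n/2) − z_{α/2}).
d·√(n/2) = 0.31 × √(82/2) = 0.31 × 6.403 = 1.985.
z_β = 1.985 − 2.576 = -0.591.
Power = Φ(-0.591) = 0.277.

power ≈ 0.28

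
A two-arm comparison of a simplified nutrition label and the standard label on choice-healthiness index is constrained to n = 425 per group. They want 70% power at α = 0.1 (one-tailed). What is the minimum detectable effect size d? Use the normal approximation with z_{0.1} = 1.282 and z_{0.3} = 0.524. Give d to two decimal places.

For two independent groups of n = 425 each: d_min = (z_{α} + z_β)·√(2/n).
z-sum = 1.282 + 0.524 = 1.806.
d_min = 1.806 × √(2/425) = 1.806 × 0.0686 = 0.124.

d_min ≈ 0.12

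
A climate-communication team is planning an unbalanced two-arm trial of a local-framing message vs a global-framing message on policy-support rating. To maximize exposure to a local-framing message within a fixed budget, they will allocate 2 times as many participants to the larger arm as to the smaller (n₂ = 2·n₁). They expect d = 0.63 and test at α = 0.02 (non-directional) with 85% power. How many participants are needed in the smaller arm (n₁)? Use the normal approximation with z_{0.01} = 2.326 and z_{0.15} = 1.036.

With allocation ratio k = n₂/n₁ = 2, Var(x̄₁−x̄₂) = σ²(1/n₁ + 1/(k·n₁)) = σ²·(k+1)/(k·n₁).
So n₁ = (1 + 1/k)·((z_{α/2} + z_β)/d)² = 1.500 × (3.362/0.63)².
n₁ = 1.500 × 28.48 = 42.7.
Round up: n₁ = 43, giving n₂ = 2 × 43 = 86.

n₁ = 43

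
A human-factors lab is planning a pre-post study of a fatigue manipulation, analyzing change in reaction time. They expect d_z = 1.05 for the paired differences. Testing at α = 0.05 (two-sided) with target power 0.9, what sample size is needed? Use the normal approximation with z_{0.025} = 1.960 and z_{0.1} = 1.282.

For a paired (one-sample on differences) test: n = ((z_{α/2} + z_β) / d)².
z_{α/2} + z_β = 1.960 + 1.282 = 3.242.
n = (3.242 / 1.05)² = 3.088² = 9.53.
Round up.

n = 10 pairs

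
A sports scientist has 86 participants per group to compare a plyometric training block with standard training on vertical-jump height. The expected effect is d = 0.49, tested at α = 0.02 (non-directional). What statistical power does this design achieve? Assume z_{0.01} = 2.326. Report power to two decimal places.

For two equal groups, power = Φ(d·√(n/2) − z_{α/2}).
d·√(n/2) = 0.49 × √(86/2) = 0.49 × 6.557 = 3.213.
z_β = 3.213 − 2.326 = 0.887.
Power = Φ(0.887) = 0.812.

power ≈ 0.81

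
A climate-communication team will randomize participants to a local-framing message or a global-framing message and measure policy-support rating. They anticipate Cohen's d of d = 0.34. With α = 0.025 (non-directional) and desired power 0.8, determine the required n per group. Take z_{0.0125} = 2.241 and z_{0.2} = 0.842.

n = 165 per group

For two independent groups with equal n: n = 2·((z_{α/2} + z_β) / d)².
z_{α/2} + z_β = 2.241 + 0.842 = 3.083.
n = 2 × (3.083 / 0.34)² = 2 × 9.068² = 2 × 82.22 = 164.4.
Round up to the next whole participant.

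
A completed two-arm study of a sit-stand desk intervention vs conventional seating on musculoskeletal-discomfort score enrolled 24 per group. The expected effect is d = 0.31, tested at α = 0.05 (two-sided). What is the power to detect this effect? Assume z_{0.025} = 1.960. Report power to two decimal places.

For two equal groups, power = Φ(d·√(n/2) − z_{α/2}).
d·√(n/2) = 0.31 × √(24/2) = 0.31 × 3.464 = 1.074.
z_β = 1.074 − 1.960 = -0.886.
Power = Φ(-0.886) = 0.188.

power ≈ 0.19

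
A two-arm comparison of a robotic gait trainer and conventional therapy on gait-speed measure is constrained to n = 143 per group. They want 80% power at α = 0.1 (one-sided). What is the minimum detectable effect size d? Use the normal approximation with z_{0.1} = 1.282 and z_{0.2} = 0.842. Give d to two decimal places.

d_min ≈ 0.25

For two independent groups of n = 143 each: d_min = (z_{α} + z_β)·√(2/n).
z-sum = 1.282 + 0.842 = 2.124.
d_min = 2.124 × √(2/143) = 2.124 × 0.1183 = 0.251.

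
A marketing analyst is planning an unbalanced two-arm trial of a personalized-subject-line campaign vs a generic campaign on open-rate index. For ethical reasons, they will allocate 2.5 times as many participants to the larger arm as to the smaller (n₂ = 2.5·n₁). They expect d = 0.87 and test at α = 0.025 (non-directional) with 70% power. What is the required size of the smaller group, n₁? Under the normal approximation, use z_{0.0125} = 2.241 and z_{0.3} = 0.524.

n₁ = 15

With allocation ratio k = n₂/n₁ = 2.5, Var(x̄₁−x̄₂) = σ²(1/n₁ + 1/(k·n₁)) = σ²·(k+1)/(k·n₁).
So n₁ = (1 + 1/k)·((z_{α/2} + z_β)/d)² = 1.400 × (2.765/0.87)².
n₁ = 1.400 × 10.10 = 14.1.
Round up: n₁ = 15, giving n₂ = ⌈2.5 × 15⌉ = ⌈37.5⌉ = 38.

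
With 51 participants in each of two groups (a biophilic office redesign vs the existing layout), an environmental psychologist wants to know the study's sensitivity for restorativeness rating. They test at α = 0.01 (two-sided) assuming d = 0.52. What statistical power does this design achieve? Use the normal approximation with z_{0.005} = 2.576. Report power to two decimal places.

power ≈ 0.52

For two equal groups, power = Φ(d·√(n/2) − z_{α/2}).
d·√(n/2) = 0.52 × √(51/2) = 0.52 × 5.050 = 2.626.
z_β = 2.626 − 2.576 = 0.050.
Power = Φ(0.050) = 0.520.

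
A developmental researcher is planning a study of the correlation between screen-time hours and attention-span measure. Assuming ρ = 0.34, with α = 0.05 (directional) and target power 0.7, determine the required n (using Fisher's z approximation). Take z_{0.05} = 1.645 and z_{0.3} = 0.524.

n = 41

Fisher's z: C = ½·ln((1+r)/(1−r)) = ½·ln(2.0303) = 0.3541.
n = ((z_{α} + z_β)/C)² + 3.
(1.645 + 0.524) / 0.3541 = 2.169 / 0.3541 = 6.125.
n = 6.125² + 3 = 37.52 + 3 = 40.5.
Round up.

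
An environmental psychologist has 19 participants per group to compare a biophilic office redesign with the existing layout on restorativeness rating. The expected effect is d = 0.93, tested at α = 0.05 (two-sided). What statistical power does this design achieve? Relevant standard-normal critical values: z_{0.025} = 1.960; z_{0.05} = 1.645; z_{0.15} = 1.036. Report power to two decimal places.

power ≈ 0.82

For two equal groups, power = Φ(d·√(n/2) − z_{α/2}).
d·√(n/2) = 0.93 × √(19/2) = 0.93 × 3.082 = 2.866.
z_β = 2.866 − 1.960 = 0.906.
Power = Φ(0.906) = 0.818.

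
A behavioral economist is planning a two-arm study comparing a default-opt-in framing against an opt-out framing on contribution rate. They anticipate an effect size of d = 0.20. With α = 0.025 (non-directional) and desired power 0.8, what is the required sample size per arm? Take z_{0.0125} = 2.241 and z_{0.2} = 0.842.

n = 476 per group

For two independent groups with equal n: n = 2·((z_{α/2} + z_β) / d)².
z_{α/2} + z_β = 2.241 + 0.842 = 3.083.
n = 2 × (3.083 / 0.20)² = 2 × 15.415² = 2 × 237.62 = 475.2.
Round up to the next whole participant.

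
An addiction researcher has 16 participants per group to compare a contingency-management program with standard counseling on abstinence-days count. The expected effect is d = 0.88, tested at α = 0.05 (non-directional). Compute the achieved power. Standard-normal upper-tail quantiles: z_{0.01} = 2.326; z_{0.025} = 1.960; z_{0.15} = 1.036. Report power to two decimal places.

For two equal groups, power = Φ(d·√(n/2) − z_{α/2}).
d·√(n/2) = 0.88 × √(16/2) = 0.88 × 2.828 = 2.489.
z_β = 2.489 − 1.960 = 0.529.
Power = Φ(0.529) = 0.702.

power ≈ 0.70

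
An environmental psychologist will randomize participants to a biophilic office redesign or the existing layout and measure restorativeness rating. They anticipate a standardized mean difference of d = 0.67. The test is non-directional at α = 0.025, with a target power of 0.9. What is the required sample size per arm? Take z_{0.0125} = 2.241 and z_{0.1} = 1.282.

n = 56 per group

For two independent groups with equal n: n = 2·((z_{α/2} + z_β) / d)².
z_{α/2} + z_β = 2.241 + 1.282 = 3.523.
n = 2 × (3.523 / 0.67)² = 2 × 5.258² = 2 × 27.65 = 55.3.
Round up to the next whole participant.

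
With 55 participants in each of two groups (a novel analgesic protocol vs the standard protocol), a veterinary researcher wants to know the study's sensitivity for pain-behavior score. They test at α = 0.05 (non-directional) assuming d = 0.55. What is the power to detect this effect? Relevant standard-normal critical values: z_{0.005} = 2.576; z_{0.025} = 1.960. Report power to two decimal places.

power ≈ 0.82

For two equal groups, power = Φ(d·√(n/2) − z_{α/2}).
d·√(n/2) = 0.55 × √(55/2) = 0.55 × 5.244 = 2.884.
z_β = 2.884 − 1.960 = 0.924.
Power = Φ(0.924) = 0.822.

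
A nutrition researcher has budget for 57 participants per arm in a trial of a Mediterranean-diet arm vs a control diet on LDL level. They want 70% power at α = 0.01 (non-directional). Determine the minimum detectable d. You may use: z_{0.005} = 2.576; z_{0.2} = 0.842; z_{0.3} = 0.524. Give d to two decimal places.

For two independent groups of n = 57 each: d_min = (z_{α/2} + z_β)·√(2/n).
z-sum = 2.576 + 0.524 = 3.100.
d_min = 3.100 × √(2/57) = 3.100 × 0.1873 = 0.581.

d_min ≈ 0.58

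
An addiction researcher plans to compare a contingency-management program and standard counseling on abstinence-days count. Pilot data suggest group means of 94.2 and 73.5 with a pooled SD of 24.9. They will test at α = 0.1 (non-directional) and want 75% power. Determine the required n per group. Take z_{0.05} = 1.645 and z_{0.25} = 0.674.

n = 16 per group

Cohen's d = |M₁ − M₂| / SD_pooled = |94.2 − 73.5| / 24.9 = 20.7 / 24.9 = 0.831.
For two independent groups with equal n: n = 2·((z_{α/2} + z_β) / d)².
z_{α/2} + z_β = 1.645 + 0.674 = 2.319.
n = 2 × (2.319 / 0.831)² = 2 × 2.791² = 2 × 7.79 = 15.6.
Round up to the next whole participant.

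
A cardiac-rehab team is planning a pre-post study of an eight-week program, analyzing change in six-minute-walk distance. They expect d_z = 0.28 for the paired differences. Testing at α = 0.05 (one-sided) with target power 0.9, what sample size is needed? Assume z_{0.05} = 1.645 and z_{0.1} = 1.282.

n = 110 pairs

For a paired (one-sample on differences) test: n = ((z_{α} + z_β) / d)².
z_{α} + z_β = 1.645 + 1.282 = 2.927.
n = (2.927 / 0.28)² = 10.454² = 109.28.
Round up.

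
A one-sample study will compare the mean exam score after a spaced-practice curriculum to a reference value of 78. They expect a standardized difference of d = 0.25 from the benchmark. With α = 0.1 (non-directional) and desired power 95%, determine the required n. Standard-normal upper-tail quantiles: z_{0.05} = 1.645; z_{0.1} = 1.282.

For a one-sample test: n = ((z_{α/2} + z_β) / d)².
z_{α/2} + z_β = 1.645 + 1.645 = 3.290.
n = (3.290 / 0.25)² = 13.160² = 173.19.
Round up.

n = 174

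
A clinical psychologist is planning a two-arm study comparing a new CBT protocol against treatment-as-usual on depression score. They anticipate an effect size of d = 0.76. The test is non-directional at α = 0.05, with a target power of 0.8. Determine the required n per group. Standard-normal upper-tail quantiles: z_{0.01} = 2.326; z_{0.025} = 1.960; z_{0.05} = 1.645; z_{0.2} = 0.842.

n = 28 per group

For two independent groups with equal n: n = 2·((z_{α/2} + z_β) / d)².
z_{α/2} + z_β = 1.960 + 0.842 = 2.802.
n = 2 × (2.802 / 0.76)² = 2 × 3.687² = 2 × 13.59 = 27.2.
Round up to the next whole participant.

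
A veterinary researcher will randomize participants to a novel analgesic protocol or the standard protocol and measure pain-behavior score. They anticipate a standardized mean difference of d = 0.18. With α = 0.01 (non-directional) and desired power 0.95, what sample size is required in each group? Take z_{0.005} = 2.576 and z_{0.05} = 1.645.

n = 1100 per group

For two independent groups with equal n: n = 2·((z_{α/2} + z_β) / d)².
z_{α/2} + z_β = 2.576 + 1.645 = 4.221.
n = 2 × (4.221 / 0.18)² = 2 × 23.450² = 2 × 549.90 = 1099.8.
Round up to the next whole participant.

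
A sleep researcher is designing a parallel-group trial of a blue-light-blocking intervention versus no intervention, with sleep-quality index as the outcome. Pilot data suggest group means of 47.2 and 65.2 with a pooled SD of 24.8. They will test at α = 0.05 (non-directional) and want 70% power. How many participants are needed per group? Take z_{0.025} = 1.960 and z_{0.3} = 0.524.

Cohen's d = |M₁ − M₂| / SD_pooled = |47.2 − 65.2| / 24.8 = 18.0 / 24.8 = 0.726.
For two independent groups with equal n: n = 2·((z_{α/2} + z_β) / d)².
z_{α/2} + z_β = 1.960 + 0.524 = 2.484.
n = 2 × (2.484 / 0.726)² = 2 × 3.421² = 2 × 11.71 = 23.4.
Round up to the next whole participant.

n = 24 per group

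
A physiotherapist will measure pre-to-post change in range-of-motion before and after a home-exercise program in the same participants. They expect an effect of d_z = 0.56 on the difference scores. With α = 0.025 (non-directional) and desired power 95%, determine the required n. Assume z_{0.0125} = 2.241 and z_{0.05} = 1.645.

For a paired (one-sample on differences) test: n = ((z_{α/2} + z_β) / d)².
z_{α/2} + z_β = 2.241 + 1.645 = 3.886.
n = (3.886 / 0.56)² = 6.939² = 48.15.
Round up.

n = 49 pairs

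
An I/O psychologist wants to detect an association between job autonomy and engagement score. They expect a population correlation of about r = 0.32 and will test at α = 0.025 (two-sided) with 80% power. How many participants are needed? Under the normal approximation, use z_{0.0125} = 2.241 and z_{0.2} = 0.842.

Fisher's z: C = ½·ln((1+r)/(1−r)) = ½·ln(1.9412) = 0.3316.
n = ((z_{α/2} + z_β)/C)² + 3.
(2.241 + 0.842) / 0.3316 = 3.083 / 0.3316 = 9.297.
n = 9.297² + 3 = 86.44 + 3 = 89.4.
Round up.

n = 90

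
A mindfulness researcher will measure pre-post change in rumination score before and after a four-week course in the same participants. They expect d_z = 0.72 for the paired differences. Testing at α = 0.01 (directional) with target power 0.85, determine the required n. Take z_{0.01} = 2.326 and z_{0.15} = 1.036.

For a paired (one-sample on differences) test: n = ((z_{α} + z_β) / d)².
z_{α} + z_β = 2.326 + 1.036 = 3.362.
n = (3.362 / 0.72)² = 4.669² = 21.80.
Round up.

n = 22 pairs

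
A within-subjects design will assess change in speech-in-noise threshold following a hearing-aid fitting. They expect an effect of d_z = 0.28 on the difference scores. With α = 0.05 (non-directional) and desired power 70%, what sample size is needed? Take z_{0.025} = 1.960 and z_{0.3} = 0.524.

n = 79 pairs

For a paired (one-sample on differences) test: n = ((z_{α/2} + z_β) / d)².
z_{α/2} + z_β = 1.960 + 0.524 = 2.484.
n = (2.484 / 0.28)² = 8.871² = 78.70.
Round up.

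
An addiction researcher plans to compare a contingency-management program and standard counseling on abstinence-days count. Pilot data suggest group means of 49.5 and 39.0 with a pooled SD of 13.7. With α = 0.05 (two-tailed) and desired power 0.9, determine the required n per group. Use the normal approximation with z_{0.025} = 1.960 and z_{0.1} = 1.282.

n = 36 per group

Cohen's d = |M₁ − M₂| / SD_pooled = |49.5 − 39.0| / 13.7 = 10.5 / 13.7 = 0.766.
For two independent groups with equal n: n = 2·((z_{α/2} + z_β) / d)².
z_{α/2} + z_β = 1.960 + 1.282 = 3.242.
n = 2 × (3.242 / 0.766)² = 2 × 4.232² = 2 × 17.91 = 35.8.
Round up to the next whole participant.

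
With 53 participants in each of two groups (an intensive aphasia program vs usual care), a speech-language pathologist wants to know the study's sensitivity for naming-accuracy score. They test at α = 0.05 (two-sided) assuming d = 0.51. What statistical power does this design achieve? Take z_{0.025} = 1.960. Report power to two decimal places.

power ≈ 0.75

For two equal groups, power = Φ(d·√(n/2) − z_{α/2}).
d·√(n/2) = 0.51 × √(53/2) = 0.51 × 5.148 = 2.625.
z_β = 2.625 − 1.960 = 0.665.
Power = Φ(0.665) = 0.747.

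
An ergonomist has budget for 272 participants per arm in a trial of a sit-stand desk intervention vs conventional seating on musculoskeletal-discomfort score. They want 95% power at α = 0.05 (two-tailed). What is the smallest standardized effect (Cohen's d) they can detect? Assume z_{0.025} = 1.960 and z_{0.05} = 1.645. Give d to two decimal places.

For two independent groups of n = 272 each: d_min = (z_{α/2} + z_β)·√(2/n).
z-sum = 1.960 + 1.645 = 3.605.
d_min = 3.605 × √(2/272) = 3.605 × 0.0857 = 0.309.

d_min ≈ 0.31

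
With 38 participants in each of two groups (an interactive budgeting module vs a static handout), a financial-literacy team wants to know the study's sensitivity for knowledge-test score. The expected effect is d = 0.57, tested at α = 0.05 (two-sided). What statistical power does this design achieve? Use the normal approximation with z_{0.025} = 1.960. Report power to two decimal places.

power ≈ 0.70

For two equal groups, power = Φ(d·√(n/2) − z_{α/2}).
d·√(n/2) = 0.57 × √(38/2) = 0.57 × 4.359 = 2.485.
z_β = 2.485 − 1.960 = 0.525.
Power = Φ(0.525) = 0.700.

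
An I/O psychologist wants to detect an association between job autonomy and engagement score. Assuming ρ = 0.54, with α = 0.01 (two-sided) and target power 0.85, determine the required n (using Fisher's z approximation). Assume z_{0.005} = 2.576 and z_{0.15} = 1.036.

n = 39

Fisher's z: C = ½·ln((1+r)/(1−r)) = ½·ln(3.3478) = 0.6042.
n = ((z_{α/2} + z_β)/C)² + 3.
(2.576 + 1.036) / 0.6042 = 3.612 / 0.6042 = 5.978.
n = 5.978² + 3 = 35.74 + 3 = 38.7.
Round up.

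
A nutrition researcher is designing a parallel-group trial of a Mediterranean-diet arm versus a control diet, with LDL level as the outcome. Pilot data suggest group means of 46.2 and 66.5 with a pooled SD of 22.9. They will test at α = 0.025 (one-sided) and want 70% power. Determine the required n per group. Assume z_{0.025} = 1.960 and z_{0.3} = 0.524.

Cohen's d = |M₁ − M₂| / SD_pooled = |46.2 − 66.5| / 22.9 = 20.3 / 22.9 = 0.886.
For two independent groups with equal n: n = 2·((z_{α} + z_β) / d)².
z_{α} + z_β = 1.960 + 0.524 = 2.484.
n = 2 × (2.484 / 0.886)² = 2 × 2.804² = 2 × 7.86 = 15.7.
Round up to the next whole participant.

n = 16 per group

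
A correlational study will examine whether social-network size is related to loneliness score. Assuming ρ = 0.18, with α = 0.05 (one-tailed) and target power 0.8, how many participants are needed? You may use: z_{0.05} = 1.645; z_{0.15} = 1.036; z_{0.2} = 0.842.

Fisher's z: C = ½·ln((1+r)/(1−r)) = ½·ln(1.4390) = 0.1820.
n = ((z_{α} + z_β)/C)² + 3.
(1.645 + 0.842) / 0.1820 = 2.487 / 0.1820 = 13.665.
n = 13.665² + 3 = 186.73 + 3 = 189.7.
Round up.

n = 190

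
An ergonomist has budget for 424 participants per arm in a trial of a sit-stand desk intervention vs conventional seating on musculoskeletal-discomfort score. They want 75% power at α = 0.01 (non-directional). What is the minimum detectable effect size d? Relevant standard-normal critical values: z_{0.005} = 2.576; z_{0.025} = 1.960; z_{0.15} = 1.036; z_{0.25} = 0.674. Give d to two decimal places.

For two independent groups of n = 424 each: d_min = (z_{α/2} + z_β)·√(2/n).
z-sum = 2.576 + 0.674 = 3.250.
d_min = 3.250 × √(2/424) = 3.250 × 0.0687 = 0.223.

d_min ≈ 0.22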